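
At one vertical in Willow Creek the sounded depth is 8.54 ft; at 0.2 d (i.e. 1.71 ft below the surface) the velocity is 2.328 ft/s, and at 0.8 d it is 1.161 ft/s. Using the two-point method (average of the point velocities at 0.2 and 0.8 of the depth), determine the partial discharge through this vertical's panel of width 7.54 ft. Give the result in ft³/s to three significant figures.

v̄ = (2.328 + 1.161) / 2 = 1.745 ft/s
q = v̄ × d × w = 1.745 × 8.54 × 7.54 = 112.3 ft³/s

112 ft³/s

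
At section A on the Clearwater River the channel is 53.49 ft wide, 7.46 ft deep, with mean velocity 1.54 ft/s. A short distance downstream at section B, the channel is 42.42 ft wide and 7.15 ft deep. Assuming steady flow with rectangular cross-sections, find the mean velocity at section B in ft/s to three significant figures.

2.03 ft/s

Q = A₁V₁ = (53.49×7.46) × 1.54 = 614.5 ft³/s
A₂ = 42.42 × 7.15 = 303.3 ft²
V₂ = Q/A₂ = 614.5/303.3 = 2.026 ft/s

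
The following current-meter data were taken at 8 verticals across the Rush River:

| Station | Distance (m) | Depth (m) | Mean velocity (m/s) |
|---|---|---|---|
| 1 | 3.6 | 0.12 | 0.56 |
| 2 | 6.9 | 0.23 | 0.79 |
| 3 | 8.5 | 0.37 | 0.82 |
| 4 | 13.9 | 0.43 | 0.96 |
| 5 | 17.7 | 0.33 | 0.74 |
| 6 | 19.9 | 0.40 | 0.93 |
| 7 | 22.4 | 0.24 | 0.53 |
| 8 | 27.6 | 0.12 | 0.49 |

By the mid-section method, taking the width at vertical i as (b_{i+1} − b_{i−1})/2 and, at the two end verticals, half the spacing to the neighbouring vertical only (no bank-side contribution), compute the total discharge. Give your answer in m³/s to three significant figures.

5.77 m³/s

w_1 = (6.9 − 3.6)/2 = 1.65 m; q_1 = 0.56 × 0.12 × 1.65 = 0.1109 m³/s
w_2 = (8.5 − 3.6)/2 = 2.45 m; q_2 = 0.79 × 0.23 × 2.45 = 0.4452 m³/s
w_3 = (13.9 − 6.9)/2 = 3.5 m; q_3 = 0.82 × 0.37 × 3.5 = 1.062 m³/s
w_4 = (17.7 − 8.5)/2 = 4.6 m; q_4 = 0.96 × 0.43 × 4.6 = 1.899 m³/s
w_5 = (19.9 − 13.9)/2 = 3 m; q_5 = 0.74 × 0.33 × 3 = 0.7326 m³/s
w_6 = (22.4 − 17.7)/2 = 2.35 m; q_6 = 0.93 × 0.40 × 2.35 = 0.8742 m³/s
w_7 = (27.6 − 19.9)/2 = 3.85 m; q_7 = 0.53 × 0.24 × 3.85 = 0.4897 m³/s
w_8 = (27.6 − 22.4)/2 = 2.6 m; q_8 = 0.49 × 0.12 × 2.6 = 0.1529 m³/s
Q = Σ qᵢ = 5.766 m³/s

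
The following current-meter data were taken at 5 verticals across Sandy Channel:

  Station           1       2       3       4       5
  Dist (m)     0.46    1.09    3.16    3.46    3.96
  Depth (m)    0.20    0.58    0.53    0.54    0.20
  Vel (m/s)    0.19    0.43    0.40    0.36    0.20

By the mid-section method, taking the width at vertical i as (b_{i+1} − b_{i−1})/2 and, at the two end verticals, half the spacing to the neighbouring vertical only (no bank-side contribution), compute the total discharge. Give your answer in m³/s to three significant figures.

0.688 m³/s

w_1 = (1.09 − 0.46)/2 = 0.315 m; q_1 = 0.19 × 0.20 × 0.315 = 0.01197 m³/s
w_2 = (3.16 − 0.46)/2 = 1.35 m; q_2 = 0.43 × 0.58 × 1.35 = 0.3367 m³/s
w_3 = (3.46 − 1.09)/2 = 1.185 m; q_3 = 0.40 × 0.53 × 1.185 = 0.2512 m³/s
w_4 = (3.96 − 3.16)/2 = 0.4 m; q_4 = 0.36 × 0.54 × 0.4 = 0.07776 m³/s
w_5 = (3.96 − 3.46)/2 = 0.25 m; q_5 = 0.20 × 0.20 × 0.25 = 0.01000 m³/s
Q = Σ qᵢ = 0.6876 m³/s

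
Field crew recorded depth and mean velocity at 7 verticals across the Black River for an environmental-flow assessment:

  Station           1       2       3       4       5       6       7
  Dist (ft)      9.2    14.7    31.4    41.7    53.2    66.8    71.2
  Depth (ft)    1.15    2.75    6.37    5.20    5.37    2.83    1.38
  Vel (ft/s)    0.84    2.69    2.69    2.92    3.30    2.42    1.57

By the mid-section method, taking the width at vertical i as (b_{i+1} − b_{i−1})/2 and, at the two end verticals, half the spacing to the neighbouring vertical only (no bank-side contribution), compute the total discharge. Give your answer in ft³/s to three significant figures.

w_1 = (14.7 − 9.2)/2 = 2.75 ft; q_1 = 0.84 × 1.15 × 2.75 = 2.657 ft³/s
w_2 = (31.4 − 9.2)/2 = 11.1 ft; q_2 = 2.69 × 2.75 × 11.1 = 82.11 ft³/s
w_3 = (41.7 − 14.7)/2 = 13.5 ft; q_3 = 2.69 × 6.37 × 13.5 = 231.3 ft³/s
w_4 = (53.2 − 31.4)/2 = 10.9 ft; q_4 = 2.92 × 5.20 × 10.9 = 165.5 ft³/s
w_5 = (66.8 − 41.7)/2 = 12.55 ft; q_5 = 3.30 × 5.37 × 12.55 = 222.4 ft³/s
w_6 = (71.2 − 53.2)/2 = 9 ft; q_6 = 2.42 × 2.83 × 9 = 61.64 ft³/s
w_7 = (71.2 − 66.8)/2 = 2.2 ft; q_7 = 1.57 × 1.38 × 2.2 = 4.767 ft³/s
Q = Σ qᵢ = 770.4 ft³/s

770 ft³/s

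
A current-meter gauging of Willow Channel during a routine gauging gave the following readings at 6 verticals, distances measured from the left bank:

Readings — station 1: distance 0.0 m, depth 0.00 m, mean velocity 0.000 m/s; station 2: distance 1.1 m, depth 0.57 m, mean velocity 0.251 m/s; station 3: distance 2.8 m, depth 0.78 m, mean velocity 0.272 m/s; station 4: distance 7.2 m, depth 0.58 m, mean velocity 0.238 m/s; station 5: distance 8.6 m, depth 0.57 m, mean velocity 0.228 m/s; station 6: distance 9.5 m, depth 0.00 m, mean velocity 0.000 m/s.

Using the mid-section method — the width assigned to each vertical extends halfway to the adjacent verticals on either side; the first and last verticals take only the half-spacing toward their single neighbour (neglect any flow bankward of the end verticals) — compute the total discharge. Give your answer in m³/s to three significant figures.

w_2 = (2.8 − 0.0)/2 = 1.4 m; q_2 = 0.251 × 0.57 × 1.4 = 0.2003 m³/s
w_3 = (7.2 − 1.1)/2 = 3.05 m; q_3 = 0.272 × 0.78 × 3.05 = 0.6471 m³/s
w_4 = (8.6 − 2.8)/2 = 2.9 m; q_4 = 0.238 × 0.58 × 2.9 = 0.4003 m³/s
w_5 = (9.5 − 7.2)/2 = 1.15 m; q_5 = 0.228 × 0.57 × 1.15 = 0.1495 m³/s
Stations 1, 6 contribute zero (depth or velocity is 0).
Q = Σ qᵢ = 1.397 m³/s

1.40 m³/s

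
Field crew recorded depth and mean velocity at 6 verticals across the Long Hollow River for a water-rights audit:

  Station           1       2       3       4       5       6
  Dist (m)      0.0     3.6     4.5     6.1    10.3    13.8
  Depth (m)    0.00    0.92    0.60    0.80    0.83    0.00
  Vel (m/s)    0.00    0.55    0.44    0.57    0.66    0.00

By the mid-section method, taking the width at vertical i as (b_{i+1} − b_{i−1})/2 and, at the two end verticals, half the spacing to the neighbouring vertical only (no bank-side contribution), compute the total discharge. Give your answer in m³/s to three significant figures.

4.90 m³/s

w_2 = (4.5 − 0.0)/2 = 2.25 m; q_2 = 0.55 × 0.92 × 2.25 = 1.139 m³/s
w_3 = (6.1 − 3.6)/2 = 1.25 m; q_3 = 0.44 × 0.60 × 1.25 = 0.3300 m³/s
w_4 = (10.3 − 4.5)/2 = 2.9 m; q_4 = 0.57 × 0.80 × 2.9 = 1.322 m³/s
w_5 = (13.8 − 6.1)/2 = 3.85 m; q_5 = 0.66 × 0.83 × 3.85 = 2.109 m³/s
Stations 1, 6 contribute zero (depth or velocity is 0).
Q = Σ qᵢ = 4.900 m³/s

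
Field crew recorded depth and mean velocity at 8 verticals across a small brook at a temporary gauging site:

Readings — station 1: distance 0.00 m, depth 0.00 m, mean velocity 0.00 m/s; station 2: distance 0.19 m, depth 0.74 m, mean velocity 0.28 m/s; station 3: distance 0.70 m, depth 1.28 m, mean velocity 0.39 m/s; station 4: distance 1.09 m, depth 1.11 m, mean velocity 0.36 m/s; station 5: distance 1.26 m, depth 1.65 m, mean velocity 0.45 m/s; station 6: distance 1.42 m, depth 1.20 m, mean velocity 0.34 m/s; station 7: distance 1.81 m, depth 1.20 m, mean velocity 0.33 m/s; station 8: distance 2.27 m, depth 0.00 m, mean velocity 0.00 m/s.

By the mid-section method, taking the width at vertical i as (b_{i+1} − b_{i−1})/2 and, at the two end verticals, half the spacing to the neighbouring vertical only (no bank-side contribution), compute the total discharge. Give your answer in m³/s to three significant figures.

w_2 = (0.70 − 0.00)/2 = 0.35 m; q_2 = 0.28 × 0.74 × 0.35 = 0.07252 m³/s
w_3 = (1.09 − 0.19)/2 = 0.45 m; q_3 = 0.39 × 1.28 × 0.45 = 0.2246 m³/s
w_4 = (1.26 − 0.70)/2 = 0.28 m; q_4 = 0.36 × 1.11 × 0.28 = 0.1119 m³/s
w_5 = (1.42 − 1.09)/2 = 0.165 m; q_5 = 0.45 × 1.65 × 0.165 = 0.1225 m³/s
w_6 = (1.81 − 1.26)/2 = 0.275 m; q_6 = 0.34 × 1.20 × 0.275 = 0.1122 m³/s
w_7 = (2.27 − 1.42)/2 = 0.425 m; q_7 = 0.33 × 1.20 × 0.425 = 0.1683 m³/s
Stations 1, 8 contribute zero (depth or velocity is 0).
Q = Σ qᵢ = 0.8121 m³/s

0.812 m³/s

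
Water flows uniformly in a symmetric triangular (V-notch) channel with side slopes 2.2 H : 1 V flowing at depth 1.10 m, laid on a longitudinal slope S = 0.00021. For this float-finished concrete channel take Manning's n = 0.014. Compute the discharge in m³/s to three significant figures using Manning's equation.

A = z·y² = 2.2×1.10² = 2.662 m²
P = 2y√(1+z²) = 2×1.10×√(1+2.2²) = 5.317 m
R = A/P = 2.662/5.317 = 0.5007 m
Q = (1/n)·A·R^(2/3)·S^(1/2) = (1/0.014) × 2.662 × 0.5007^(2/3) × 0.00021^(1/2) = 1.737 m³/s

1.74 m³/s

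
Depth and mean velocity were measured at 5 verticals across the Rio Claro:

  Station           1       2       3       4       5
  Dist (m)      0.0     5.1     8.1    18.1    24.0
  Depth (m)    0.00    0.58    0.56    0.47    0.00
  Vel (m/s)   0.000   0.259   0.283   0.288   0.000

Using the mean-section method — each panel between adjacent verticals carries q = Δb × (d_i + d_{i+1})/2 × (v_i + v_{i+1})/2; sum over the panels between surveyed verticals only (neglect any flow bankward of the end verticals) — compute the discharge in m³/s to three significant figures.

2.32 m³/s

Panel 1-2: Δb = 5.1 m, d̄ = (0.00+0.58)/2 = 0.29, v̄ = (0.000+0.259)/2 = 0.1295 → q = 5.1×0.29×0.1295 = 0.1915 m³/s
Panel 2-3: Δb = 3 m, d̄ = (0.58+0.56)/2 = 0.57, v̄ = (0.259+0.283)/2 = 0.271 → q = 3×0.57×0.271 = 0.4634 m³/s
Panel 3-4: Δb = 10 m, d̄ = (0.56+0.47)/2 = 0.515, v̄ = (0.283+0.288)/2 = 0.2855 → q = 10×0.515×0.2855 = 1.470 m³/s
Panel 4-5: Δb = 5.9 m, d̄ = (0.47+0.00)/2 = 0.235, v̄ = (0.288+0.000)/2 = 0.144 → q = 5.9×0.235×0.144 = 0.1997 m³/s
Q = Σ q = 2.325 m³/s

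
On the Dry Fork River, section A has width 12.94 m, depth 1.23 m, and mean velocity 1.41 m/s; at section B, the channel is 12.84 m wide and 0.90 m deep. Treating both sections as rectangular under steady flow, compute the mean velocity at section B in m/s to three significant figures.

Q = A₁V₁ = (12.94×1.23) × 1.41 = 22.44 m³/s
A₂ = 12.84 × 0.90 = 11.56 m²
V₂ = Q/A₂ = 22.44/11.56 = 1.942 m/s

1.94 m/s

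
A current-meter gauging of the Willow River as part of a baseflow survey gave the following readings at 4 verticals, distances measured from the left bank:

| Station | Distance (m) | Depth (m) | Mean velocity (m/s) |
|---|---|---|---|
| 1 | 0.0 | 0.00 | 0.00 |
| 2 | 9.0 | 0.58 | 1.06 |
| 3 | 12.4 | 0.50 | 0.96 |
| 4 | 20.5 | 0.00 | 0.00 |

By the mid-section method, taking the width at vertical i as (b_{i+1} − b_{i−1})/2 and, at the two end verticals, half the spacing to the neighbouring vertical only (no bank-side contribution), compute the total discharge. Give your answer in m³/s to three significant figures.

w_2 = (12.4 − 0.0)/2 = 6.2 m; q_2 = 1.06 × 0.58 × 6.2 = 3.812 m³/s
w_3 = (20.5 − 9.0)/2 = 5.75 m; q_3 = 0.96 × 0.50 × 5.75 = 2.760 m³/s
Stations 1, 4 contribute zero (depth or velocity is 0).
Q = Σ qᵢ = 6.572 m³/s

6.57 m³/s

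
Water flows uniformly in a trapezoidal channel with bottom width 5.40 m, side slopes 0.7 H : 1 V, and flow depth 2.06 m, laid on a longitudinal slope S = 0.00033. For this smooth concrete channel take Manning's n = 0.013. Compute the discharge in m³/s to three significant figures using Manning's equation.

A = (b + z·y)·y = (5.40 + 0.7×2.06)×2.06 = 14.09 m²
P = b + 2y√(1+z²) = 5.40 + 2×2.06×√(1+0.7²) = 10.43 m
R = A/P = 14.09/10.43 = 1.351 m
Q = (1/n)·A·R^(2/3)·S^(1/2) = (1/0.013) × 14.09 × 1.351^(2/3) × 0.00033^(1/2) = 24.07 m³/s

24.1 m³/s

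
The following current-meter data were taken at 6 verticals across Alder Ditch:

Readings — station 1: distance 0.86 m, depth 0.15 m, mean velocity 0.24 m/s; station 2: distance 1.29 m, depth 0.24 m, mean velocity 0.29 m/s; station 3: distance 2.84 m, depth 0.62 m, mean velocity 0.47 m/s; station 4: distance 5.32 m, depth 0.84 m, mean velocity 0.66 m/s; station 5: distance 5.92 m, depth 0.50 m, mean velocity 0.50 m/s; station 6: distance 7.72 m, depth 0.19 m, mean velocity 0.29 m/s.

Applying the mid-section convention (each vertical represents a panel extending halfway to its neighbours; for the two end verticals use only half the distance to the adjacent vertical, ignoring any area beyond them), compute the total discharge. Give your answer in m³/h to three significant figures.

w_1 = (1.29 − 0.86)/2 = 0.215 m; q_1 = 0.24 × 0.15 × 0.215 = 0.007740 m³/s
w_2 = (2.84 − 0.86)/2 = 0.99 m; q_2 = 0.29 × 0.24 × 0.99 = 0.06890 m³/s
w_3 = (5.32 − 1.29)/2 = 2.015 m; q_3 = 0.47 × 0.62 × 2.015 = 0.5872 m³/s
w_4 = (5.92 − 2.84)/2 = 1.54 m; q_4 = 0.66 × 0.84 × 1.54 = 0.8538 m³/s
w_5 = (7.72 − 5.32)/2 = 1.2 m; q_5 = 0.50 × 0.50 × 1.2 = 0.3000 m³/s
w_6 = (7.72 − 5.92)/2 = 0.9 m; q_6 = 0.29 × 0.19 × 0.9 = 0.04959 m³/s
Q = Σ qᵢ = 1.867 m³/s
= 1.867 × 3600 = 6722 m³/h

6720 m³/h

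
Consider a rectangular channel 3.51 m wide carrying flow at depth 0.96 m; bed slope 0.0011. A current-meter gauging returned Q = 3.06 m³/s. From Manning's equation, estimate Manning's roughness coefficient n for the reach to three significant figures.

0.0266

A = b·y = 3.51 × 0.96 = 3.370 m²
P = b + 2y = 3.51 + 2×0.96 = 5.430 m
R = A/P = 3.370/5.430 = 0.6206 m
n = (1/Q)·A·R^(2/3)·S^(1/2) = (1/3.06) × 3.370 × 0.7275 × 0.03317 = 0.02657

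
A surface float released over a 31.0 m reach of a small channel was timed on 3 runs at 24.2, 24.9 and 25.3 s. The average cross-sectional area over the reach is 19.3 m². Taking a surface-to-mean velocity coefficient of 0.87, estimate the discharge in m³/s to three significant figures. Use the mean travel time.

21.0 m³/s

t̄ = (24.2 + 24.9 + 25.3) / 3 = 24.8 s
v_surface = L / t̄ = 31.0 / 24.8 = 1.250 m/s
v_mean = 0.87 × 1.250 = 1.088 m/s
Q = A × v_mean = 19.3 × 1.088 = 20.99 m³/s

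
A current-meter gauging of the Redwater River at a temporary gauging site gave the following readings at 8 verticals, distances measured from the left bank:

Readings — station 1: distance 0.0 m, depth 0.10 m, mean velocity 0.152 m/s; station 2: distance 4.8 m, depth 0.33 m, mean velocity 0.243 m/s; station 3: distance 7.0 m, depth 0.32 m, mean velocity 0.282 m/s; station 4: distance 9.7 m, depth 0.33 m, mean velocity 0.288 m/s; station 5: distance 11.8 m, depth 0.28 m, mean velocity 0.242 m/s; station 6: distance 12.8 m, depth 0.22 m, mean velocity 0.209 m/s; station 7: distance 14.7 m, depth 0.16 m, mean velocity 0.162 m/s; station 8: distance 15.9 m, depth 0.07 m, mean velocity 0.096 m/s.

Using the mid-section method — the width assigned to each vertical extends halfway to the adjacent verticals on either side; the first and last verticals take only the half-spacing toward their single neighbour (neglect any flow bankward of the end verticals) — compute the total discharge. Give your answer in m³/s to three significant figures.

w_1 = (4.8 − 0.0)/2 = 2.4 m; q_1 = 0.152 × 0.10 × 2.4 = 0.03648 m³/s
w_2 = (7.0 − 0.0)/2 = 3.5 m; q_2 = 0.243 × 0.33 × 3.5 = 0.2807 m³/s
w_3 = (9.7 − 4.8)/2 = 2.45 m; q_3 = 0.282 × 0.32 × 2.45 = 0.2211 m³/s
w_4 = (11.8 − 7.0)/2 = 2.4 m; q_4 = 0.288 × 0.33 × 2.4 = 0.2281 m³/s
w_5 = (12.8 − 9.7)/2 = 1.55 m; q_5 = 0.242 × 0.28 × 1.55 = 0.1050 m³/s
w_6 = (14.7 − 11.8)/2 = 1.45 m; q_6 = 0.209 × 0.22 × 1.45 = 0.06667 m³/s
w_7 = (15.9 − 12.8)/2 = 1.55 m; q_7 = 0.162 × 0.16 × 1.55 = 0.04018 m³/s
w_8 = (15.9 − 14.7)/2 = 0.6 m; q_8 = 0.096 × 0.07 × 0.6 = 0.004032 m³/s
Q = Σ qᵢ = 0.9822 m³/s

0.982 m³/s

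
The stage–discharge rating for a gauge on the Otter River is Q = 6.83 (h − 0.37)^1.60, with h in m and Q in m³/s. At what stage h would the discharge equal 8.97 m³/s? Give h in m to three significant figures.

h − h₀ = (Q/C)^(1/b) = (8.97/6.83)^(1/1.60) = 1.186 m
h = 0.37 + 1.186 = 1.556 m

1.56 m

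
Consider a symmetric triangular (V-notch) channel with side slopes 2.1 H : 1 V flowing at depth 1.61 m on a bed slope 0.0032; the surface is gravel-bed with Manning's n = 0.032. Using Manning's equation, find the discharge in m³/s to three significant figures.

A = z·y² = 2.1×1.61² = 5.443 m²
P = 2y√(1+z²) = 2×1.61×√(1+2.1²) = 7.490 m
R = A/P = 5.443/7.490 = 0.7268 m
Q = (1/n)·A·R^(2/3)·S^(1/2) = (1/0.032) × 5.443 × 0.7268^(2/3) × 0.0032^(1/2) = 7.779 m³/s

7.78 m³/s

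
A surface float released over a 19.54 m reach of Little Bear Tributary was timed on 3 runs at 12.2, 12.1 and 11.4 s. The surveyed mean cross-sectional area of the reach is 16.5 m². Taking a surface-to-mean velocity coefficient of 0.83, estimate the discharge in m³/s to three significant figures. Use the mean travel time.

22.5 m³/s

t̄ = (12.2 + 12.1 + 11.4) / 3 = 11.9 s
v_surface = L / t̄ = 19.54 / 11.9 = 1.642 m/s
v_mean = 0.83 × 1.642 = 1.363 m/s
Q = A × v_mean = 16.5 × 1.363 = 22.49 m³/s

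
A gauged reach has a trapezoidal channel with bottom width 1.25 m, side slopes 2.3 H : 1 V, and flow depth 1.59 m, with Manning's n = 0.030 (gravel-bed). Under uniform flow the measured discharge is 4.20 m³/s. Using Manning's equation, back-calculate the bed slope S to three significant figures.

A = (b + z·y)·y = (1.25 + 2.3×1.59)×1.59 = 7.802 m²
P = b + 2y√(1+z²) = 1.25 + 2×1.59×√(1+2.3²) = 9.225 m
R = A/P = 7.802/9.225 = 0.8457 m
S = (Q·n / (1·A·R^(2/3)))² = (4.20×0.030 / (1×7.802×0.8943))² = 0.0003261

0.000326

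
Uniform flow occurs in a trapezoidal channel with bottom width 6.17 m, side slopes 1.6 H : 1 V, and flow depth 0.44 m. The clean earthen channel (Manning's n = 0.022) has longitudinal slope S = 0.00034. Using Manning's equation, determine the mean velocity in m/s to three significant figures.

0.445 m/s

A = (b + z·y)·y = (6.17 + 1.6×0.44)×0.44 = 3.025 m²
P = b + 2y√(1+z²) = 6.17 + 2×0.44×√(1+1.6²) = 7.830 m
R = A/P = 3.025/7.830 = 0.3863 m
Q = (1/n)·A·R^(2/3)·S^(1/2) = (1/0.022) × 3.025 × 0.3863^(2/3) × 0.00034^(1/2) = 1.345 m³/s
V = Q/A = 1.345/3.025 = 0.4445 m/s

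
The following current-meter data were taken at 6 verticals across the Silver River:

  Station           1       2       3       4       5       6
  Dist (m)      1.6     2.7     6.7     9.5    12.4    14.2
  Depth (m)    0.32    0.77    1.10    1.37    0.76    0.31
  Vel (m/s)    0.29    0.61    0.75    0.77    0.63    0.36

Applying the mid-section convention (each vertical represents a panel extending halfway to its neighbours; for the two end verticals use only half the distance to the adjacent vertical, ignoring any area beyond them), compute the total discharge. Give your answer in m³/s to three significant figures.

w_1 = (2.7 − 1.6)/2 = 0.55 m; q_1 = 0.29 × 0.32 × 0.55 = 0.05104 m³/s
w_2 = (6.7 − 1.6)/2 = 2.55 m; q_2 = 0.61 × 0.77 × 2.55 = 1.198 m³/s
w_3 = (9.5 − 2.7)/2 = 3.4 m; q_3 = 0.75 × 1.10 × 3.4 = 2.805 m³/s
w_4 = (12.4 − 6.7)/2 = 2.85 m; q_4 = 0.77 × 1.37 × 2.85 = 3.006 m³/s
w_5 = (14.2 − 9.5)/2 = 2.35 m; q_5 = 0.63 × 0.76 × 2.35 = 1.125 m³/s
w_6 = (14.2 − 12.4)/2 = 0.9 m; q_6 = 0.36 × 0.31 × 0.9 = 0.1004 m³/s
Q = Σ qᵢ = 8.286 m³/s

8.29 m³/s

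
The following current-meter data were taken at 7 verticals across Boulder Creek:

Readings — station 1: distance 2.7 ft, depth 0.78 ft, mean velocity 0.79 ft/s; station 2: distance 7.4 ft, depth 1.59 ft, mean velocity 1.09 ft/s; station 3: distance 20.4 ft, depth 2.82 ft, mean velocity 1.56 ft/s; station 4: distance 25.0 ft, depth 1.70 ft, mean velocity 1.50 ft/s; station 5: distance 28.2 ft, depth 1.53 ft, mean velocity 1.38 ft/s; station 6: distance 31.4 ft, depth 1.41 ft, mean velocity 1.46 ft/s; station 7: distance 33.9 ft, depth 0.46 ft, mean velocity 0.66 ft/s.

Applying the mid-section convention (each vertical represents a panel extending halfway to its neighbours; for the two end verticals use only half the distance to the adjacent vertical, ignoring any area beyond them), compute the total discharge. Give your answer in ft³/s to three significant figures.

w_1 = (7.4 − 2.7)/2 = 2.35 ft; q_1 = 0.79 × 0.78 × 2.35 = 1.448 ft³/s
w_2 = (20.4 − 2.7)/2 = 8.85 ft; q_2 = 1.09 × 1.59 × 8.85 = 15.34 ft³/s
w_3 = (25.0 − 7.4)/2 = 8.8 ft; q_3 = 1.56 × 2.82 × 8.8 = 38.71 ft³/s
w_4 = (28.2 − 20.4)/2 = 3.9 ft; q_4 = 1.50 × 1.70 × 3.9 = 9.945 ft³/s
w_5 = (31.4 − 25.0)/2 = 3.2 ft; q_5 = 1.38 × 1.53 × 3.2 = 6.756 ft³/s
w_6 = (33.9 − 28.2)/2 = 2.85 ft; q_6 = 1.46 × 1.41 × 2.85 = 5.867 ft³/s
w_7 = (33.9 − 31.4)/2 = 1.25 ft; q_7 = 0.66 × 0.46 × 1.25 = 0.3795 ft³/s
Q = Σ qᵢ = 78.45 ft³/s

78.4 ft³/s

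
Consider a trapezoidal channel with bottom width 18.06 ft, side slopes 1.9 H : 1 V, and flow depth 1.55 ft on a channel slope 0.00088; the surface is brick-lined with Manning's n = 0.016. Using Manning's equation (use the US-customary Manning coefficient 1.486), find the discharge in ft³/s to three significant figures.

108 ft³/s

A = (b + z·y)·y = (18.06 + 1.9×1.55)×1.55 = 32.56 ft²
P = b + 2y√(1+z²) = 18.06 + 2×1.55×√(1+1.9²) = 24.72 ft
R = A/P = 32.56/24.72 = 1.317 ft
Q = (1.486/n)·A·R^(2/3)·S^(1/2) = (1.486/0.016) × 32.56 × 1.317^(2/3) × 0.00088^(1/2) = 107.8 ft³/s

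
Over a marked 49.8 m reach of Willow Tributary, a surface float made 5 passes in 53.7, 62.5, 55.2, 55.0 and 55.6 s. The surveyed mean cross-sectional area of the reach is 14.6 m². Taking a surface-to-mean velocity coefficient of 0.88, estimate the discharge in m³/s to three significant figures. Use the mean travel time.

t̄ = (53.7 + 62.5 + 55.2 + 55.0 + 55.6) / 5 = 56.4 s
v_surface = L / t̄ = 49.8 / 56.4 = 0.8830 m/s
v_mean = 0.88 × 0.8830 = 0.7770 m/s
Q = A × v_mean = 14.6 × 0.7770 = 11.34 m³/s

11.3 m³/s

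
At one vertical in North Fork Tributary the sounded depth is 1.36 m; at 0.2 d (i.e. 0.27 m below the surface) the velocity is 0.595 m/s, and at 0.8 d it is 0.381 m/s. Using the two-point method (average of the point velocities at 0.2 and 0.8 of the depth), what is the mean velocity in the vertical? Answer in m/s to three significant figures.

v̄ = (0.595 + 0.381) / 2 = 0.4880 m/s

0.488 m/s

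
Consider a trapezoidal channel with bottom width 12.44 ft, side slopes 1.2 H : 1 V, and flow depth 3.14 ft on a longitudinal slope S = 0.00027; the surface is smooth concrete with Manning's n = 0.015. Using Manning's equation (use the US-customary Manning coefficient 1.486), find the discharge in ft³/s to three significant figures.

A = (b + z·y)·y = (12.44 + 1.2×3.14)×3.14 = 50.89 ft²
P = b + 2y√(1+z²) = 12.44 + 2×3.14×√(1+1.2²) = 22.25 ft
R = A/P = 50.89/22.25 = 2.287 ft
Q = (1.486/n)·A·R^(2/3)·S^(1/2) = (1.486/0.015) × 50.89 × 2.287^(2/3) × 0.00027^(1/2) = 143.8 ft³/s

144 ft³/s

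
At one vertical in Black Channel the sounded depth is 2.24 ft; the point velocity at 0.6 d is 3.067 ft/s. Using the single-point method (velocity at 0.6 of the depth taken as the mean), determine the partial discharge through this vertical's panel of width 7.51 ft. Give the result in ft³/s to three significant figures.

v̄ = v₀.₆ = 3.067 ft/s
q = v̄ × d × w = 3.067 × 2.24 × 7.51 = 51.59 ft³/s

51.6 ft³/s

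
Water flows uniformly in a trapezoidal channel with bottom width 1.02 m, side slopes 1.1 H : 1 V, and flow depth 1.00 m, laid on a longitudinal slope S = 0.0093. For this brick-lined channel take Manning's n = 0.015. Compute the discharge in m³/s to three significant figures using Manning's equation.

8.94 m³/s

A = (b + z·y)·y = (1.02 + 1.1×1.00)×1.00 = 2.120 m²
P = b + 2y√(1+z²) = 1.02 + 2×1.00×√(1+1.1²) = 3.993 m
R = A/P = 2.120/3.993 = 0.5309 m
Q = (1/n)·A·R^(2/3)·S^(1/2) = (1/0.015) × 2.120 × 0.5309^(2/3) × 0.0093^(1/2) = 8.936 m³/s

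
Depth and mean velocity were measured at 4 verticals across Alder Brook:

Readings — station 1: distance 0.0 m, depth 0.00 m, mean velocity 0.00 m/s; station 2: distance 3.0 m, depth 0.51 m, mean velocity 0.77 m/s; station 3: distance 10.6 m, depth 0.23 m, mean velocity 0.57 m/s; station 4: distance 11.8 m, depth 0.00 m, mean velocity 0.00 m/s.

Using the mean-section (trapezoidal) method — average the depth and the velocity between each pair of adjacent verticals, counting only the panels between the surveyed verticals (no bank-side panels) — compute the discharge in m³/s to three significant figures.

2.22 m³/s

Panel 1-2: Δb = 3 m, d̄ = (0.00+0.51)/2 = 0.255, v̄ = (0.00+0.77)/2 = 0.385 → q = 3×0.255×0.385 = 0.2945 m³/s
Panel 2-3: Δb = 7.6 m, d̄ = (0.51+0.23)/2 = 0.37, v̄ = (0.77+0.57)/2 = 0.67 → q = 7.6×0.37×0.67 = 1.884 m³/s
Panel 3-4: Δb = 1.2 m, d̄ = (0.23+0.00)/2 = 0.115, v̄ = (0.57+0.00)/2 = 0.285 → q = 1.2×0.115×0.285 = 0.03933 m³/s
Q = Σ q = 2.218 m³/s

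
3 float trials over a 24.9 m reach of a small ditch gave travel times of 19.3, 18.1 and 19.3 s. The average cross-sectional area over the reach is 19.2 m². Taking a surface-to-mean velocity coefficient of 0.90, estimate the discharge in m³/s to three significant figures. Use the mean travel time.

22.8 m³/s

t̄ = (19.3 + 18.1 + 19.3) / 3 = 18.9 s
v_surface = L / t̄ = 24.9 / 18.9 = 1.317 m/s
v_mean = 0.90 × 1.317 = 1.186 m/s
Q = A × v_mean = 19.2 × 1.186 = 22.77 m³/s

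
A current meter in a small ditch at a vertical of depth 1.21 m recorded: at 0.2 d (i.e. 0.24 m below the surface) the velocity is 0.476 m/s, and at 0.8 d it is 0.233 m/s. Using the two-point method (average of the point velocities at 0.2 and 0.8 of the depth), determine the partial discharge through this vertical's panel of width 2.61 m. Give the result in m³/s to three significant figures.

1.12 m³/s

v̄ = (0.476 + 0.233) / 2 = 0.3545 m/s
q = v̄ × d × w = 0.3545 × 1.21 × 2.61 = 1.120 m³/s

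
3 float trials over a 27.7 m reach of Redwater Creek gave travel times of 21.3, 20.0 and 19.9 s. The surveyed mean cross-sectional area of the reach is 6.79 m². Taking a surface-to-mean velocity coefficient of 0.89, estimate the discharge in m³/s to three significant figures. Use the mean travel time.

8.21 m³/s

t̄ = (21.3 + 20.0 + 19.9) / 3 = 20.4 s
v_surface = L / t̄ = 27.7 / 20.4 = 1.358 m/s
v_mean = 0.89 × 1.358 = 1.208 m/s
Q = A × v_mean = 6.79 × 1.208 = 8.206 m³/s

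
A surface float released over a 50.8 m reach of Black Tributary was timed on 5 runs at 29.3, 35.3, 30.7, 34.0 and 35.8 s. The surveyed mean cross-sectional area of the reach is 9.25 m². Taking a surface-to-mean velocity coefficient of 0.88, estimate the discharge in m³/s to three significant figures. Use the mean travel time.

t̄ = (29.3 + 35.3 + 30.7 + 34.0 + 35.8) / 5 = 33.02 s
v_surface = L / t̄ = 50.8 / 33.02 = 1.538 m/s
v_mean = 0.88 × 1.538 = 1.354 m/s
Q = A × v_mean = 9.25 × 1.354 = 12.52 m³/s

12.5 m³/s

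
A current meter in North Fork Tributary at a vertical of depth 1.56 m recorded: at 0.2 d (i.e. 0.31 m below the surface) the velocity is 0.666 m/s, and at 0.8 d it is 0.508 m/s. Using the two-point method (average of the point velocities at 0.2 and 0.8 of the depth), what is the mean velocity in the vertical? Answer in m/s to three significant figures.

v̄ = (0.666 + 0.508) / 2 = 0.5870 m/s

0.587 m/s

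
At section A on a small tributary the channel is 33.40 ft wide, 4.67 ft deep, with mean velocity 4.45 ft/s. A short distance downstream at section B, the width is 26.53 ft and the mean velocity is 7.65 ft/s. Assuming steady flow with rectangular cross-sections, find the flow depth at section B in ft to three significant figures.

3.42 ft

Q = A₁V₁ = (33.40×4.67) × 4.45 = 694.1 ft³/s
d₂ = Q/(b₂ V₂) = 694.1/(26.53×7.65) = 3.420 ft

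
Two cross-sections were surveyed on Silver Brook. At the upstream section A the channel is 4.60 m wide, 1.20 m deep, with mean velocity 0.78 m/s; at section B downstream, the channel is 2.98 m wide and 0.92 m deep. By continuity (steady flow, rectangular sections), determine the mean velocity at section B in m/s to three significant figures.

Q = A₁V₁ = (4.60×1.20) × 0.78 = 4.306 m³/s
A₂ = 2.98 × 0.92 = 2.742 m²
V₂ = Q/A₂ = 4.306/2.742 = 1.570 m/s

1.57 m/s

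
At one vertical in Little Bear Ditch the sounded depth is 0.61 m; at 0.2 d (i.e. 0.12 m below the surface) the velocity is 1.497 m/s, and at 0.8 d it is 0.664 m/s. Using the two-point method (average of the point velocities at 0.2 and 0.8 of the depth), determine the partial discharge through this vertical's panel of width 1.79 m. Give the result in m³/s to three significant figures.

v̄ = (1.497 + 0.664) / 2 = 1.081 m/s
q = v̄ × d × w = 1.081 × 0.61 × 1.79 = 1.180 m³/s

1.18 m³/s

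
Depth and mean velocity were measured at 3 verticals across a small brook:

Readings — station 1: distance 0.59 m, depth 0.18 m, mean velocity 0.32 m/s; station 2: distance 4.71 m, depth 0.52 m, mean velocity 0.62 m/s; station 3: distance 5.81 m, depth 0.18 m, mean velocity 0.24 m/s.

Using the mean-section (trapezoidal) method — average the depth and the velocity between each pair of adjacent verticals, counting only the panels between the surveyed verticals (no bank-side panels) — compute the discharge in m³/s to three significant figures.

0.843 m³/s

Panel 1-2: Δb = 4.12 m, d̄ = (0.18+0.52)/2 = 0.35, v̄ = (0.32+0.62)/2 = 0.47 → q = 4.12×0.35×0.47 = 0.6777 m³/s
Panel 2-3: Δb = 1.1 m, d̄ = (0.52+0.18)/2 = 0.35, v̄ = (0.62+0.24)/2 = 0.43 → q = 1.1×0.35×0.43 = 0.1656 m³/s
Q = Σ q = 0.8433 m³/s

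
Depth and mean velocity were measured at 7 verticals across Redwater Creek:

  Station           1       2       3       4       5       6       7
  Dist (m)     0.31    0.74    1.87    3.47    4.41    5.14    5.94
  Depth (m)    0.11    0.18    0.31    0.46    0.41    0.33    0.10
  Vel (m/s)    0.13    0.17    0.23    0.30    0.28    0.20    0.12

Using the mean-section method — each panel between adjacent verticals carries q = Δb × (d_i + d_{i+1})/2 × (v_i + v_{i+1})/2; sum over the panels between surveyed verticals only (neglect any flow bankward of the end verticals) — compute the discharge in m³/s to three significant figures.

0.439 m³/s

Panel 1-2: Δb = 0.43 m, d̄ = (0.11+0.18)/2 = 0.145, v̄ = (0.13+0.17)/2 = 0.15 → q = 0.43×0.145×0.15 = 0.009353 m³/s
Panel 2-3: Δb = 1.13 m, d̄ = (0.18+0.31)/2 = 0.245, v̄ = (0.17+0.23)/2 = 0.2 → q = 1.13×0.245×0.2 = 0.05537 m³/s
Panel 3-4: Δb = 1.6 m, d̄ = (0.31+0.46)/2 = 0.385, v̄ = (0.23+0.30)/2 = 0.265 → q = 1.6×0.385×0.265 = 0.1632 m³/s
Panel 4-5: Δb = 0.94 m, d̄ = (0.46+0.41)/2 = 0.435, v̄ = (0.30+0.28)/2 = 0.29 → q = 0.94×0.435×0.29 = 0.1186 m³/s
Panel 5-6: Δb = 0.73 m, d̄ = (0.41+0.33)/2 = 0.37, v̄ = (0.28+0.20)/2 = 0.24 → q = 0.73×0.37×0.24 = 0.06482 m³/s
Panel 6-7: Δb = 0.8 m, d̄ = (0.33+0.10)/2 = 0.215, v̄ = (0.20+0.12)/2 = 0.16 → q = 0.8×0.215×0.16 = 0.02752 m³/s
Q = Σ q = 0.4389 m³/s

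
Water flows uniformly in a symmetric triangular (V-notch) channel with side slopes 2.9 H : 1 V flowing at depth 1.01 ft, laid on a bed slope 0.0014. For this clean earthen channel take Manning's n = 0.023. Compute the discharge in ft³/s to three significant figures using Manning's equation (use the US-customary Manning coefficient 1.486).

4.37 ft³/s

A = z·y² = 2.9×1.01² = 2.958 ft²
P = 2y√(1+z²) = 2×1.01×√(1+2.9²) = 6.196 ft
R = A/P = 2.958/6.196 = 0.4774 ft
Q = (1.486/n)·A·R^(2/3)·S^(1/2) = (1.486/0.023) × 2.958 × 0.4774^(2/3) × 0.0014^(1/2) = 4.368 ft³/s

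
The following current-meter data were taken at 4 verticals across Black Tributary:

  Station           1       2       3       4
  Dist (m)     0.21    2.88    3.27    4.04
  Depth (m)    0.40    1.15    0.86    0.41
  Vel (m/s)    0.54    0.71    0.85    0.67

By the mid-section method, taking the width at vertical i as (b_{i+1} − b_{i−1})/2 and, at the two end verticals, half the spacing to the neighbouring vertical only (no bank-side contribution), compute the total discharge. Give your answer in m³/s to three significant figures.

2.07 m³/s

w_1 = (2.88 − 0.21)/2 = 1.335 m; q_1 = 0.54 × 0.40 × 1.335 = 0.2884 m³/s
w_2 = (3.27 − 0.21)/2 = 1.53 m; q_2 = 0.71 × 1.15 × 1.53 = 1.249 m³/s
w_3 = (4.04 − 2.88)/2 = 0.58 m; q_3 = 0.85 × 0.86 × 0.58 = 0.4240 m³/s
w_4 = (4.04 − 3.27)/2 = 0.385 m; q_4 = 0.67 × 0.41 × 0.385 = 0.1058 m³/s
Q = Σ qᵢ = 2.067 m³/s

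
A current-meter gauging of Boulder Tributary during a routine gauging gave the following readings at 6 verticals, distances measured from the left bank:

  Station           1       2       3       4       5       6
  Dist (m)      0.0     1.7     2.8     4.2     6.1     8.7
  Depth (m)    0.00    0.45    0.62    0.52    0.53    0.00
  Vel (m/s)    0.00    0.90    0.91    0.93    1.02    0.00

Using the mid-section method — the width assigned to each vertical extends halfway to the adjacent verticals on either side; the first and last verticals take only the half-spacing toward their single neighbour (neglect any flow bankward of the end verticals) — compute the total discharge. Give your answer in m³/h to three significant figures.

11800 m³/h

w_2 = (2.8 − 0.0)/2 = 1.4 m; q_2 = 0.90 × 0.45 × 1.4 = 0.5670 m³/s
w_3 = (4.2 − 1.7)/2 = 1.25 m; q_3 = 0.91 × 0.62 × 1.25 = 0.7053 m³/s
w_4 = (6.1 − 2.8)/2 = 1.65 m; q_4 = 0.93 × 0.52 × 1.65 = 0.7979 m³/s
w_5 = (8.7 − 4.2)/2 = 2.25 m; q_5 = 1.02 × 0.53 × 2.25 = 1.216 m³/s
Stations 1, 6 contribute zero (depth or velocity is 0).
Q = Σ qᵢ = 3.287 m³/s
= 3.287 × 3600 = 11830 m³/h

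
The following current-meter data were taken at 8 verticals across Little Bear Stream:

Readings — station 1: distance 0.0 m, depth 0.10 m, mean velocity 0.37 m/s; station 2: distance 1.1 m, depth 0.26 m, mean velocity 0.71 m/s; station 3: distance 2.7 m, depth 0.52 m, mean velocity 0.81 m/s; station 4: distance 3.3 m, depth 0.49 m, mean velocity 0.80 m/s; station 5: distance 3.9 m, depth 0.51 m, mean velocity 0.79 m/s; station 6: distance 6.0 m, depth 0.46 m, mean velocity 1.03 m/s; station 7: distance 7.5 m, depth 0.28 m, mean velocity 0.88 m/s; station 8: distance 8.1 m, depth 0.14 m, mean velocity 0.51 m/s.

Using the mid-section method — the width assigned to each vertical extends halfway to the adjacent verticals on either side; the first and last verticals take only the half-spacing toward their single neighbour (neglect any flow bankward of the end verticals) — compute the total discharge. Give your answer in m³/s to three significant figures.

2.64 m³/s

w_1 = (1.1 − 0.0)/2 = 0.55 m; q_1 = 0.37 × 0.10 × 0.55 = 0.02035 m³/s
w_2 = (2.7 − 0.0)/2 = 1.35 m; q_2 = 0.71 × 0.26 × 1.35 = 0.2492 m³/s
w_3 = (3.3 − 1.1)/2 = 1.1 m; q_3 = 0.81 × 0.52 × 1.1 = 0.4633 m³/s
w_4 = (3.9 − 2.7)/2 = 0.6 m; q_4 = 0.80 × 0.49 × 0.6 = 0.2352 m³/s
w_5 = (6.0 − 3.3)/2 = 1.35 m; q_5 = 0.79 × 0.51 × 1.35 = 0.5439 m³/s
w_6 = (7.5 − 3.9)/2 = 1.8 m; q_6 = 1.03 × 0.46 × 1.8 = 0.8528 m³/s
w_7 = (8.1 − 6.0)/2 = 1.05 m; q_7 = 0.88 × 0.28 × 1.05 = 0.2587 m³/s
w_8 = (8.1 − 7.5)/2 = 0.3 m; q_8 = 0.51 × 0.14 × 0.3 = 0.02142 m³/s
Q = Σ qᵢ = 2.645 m³/s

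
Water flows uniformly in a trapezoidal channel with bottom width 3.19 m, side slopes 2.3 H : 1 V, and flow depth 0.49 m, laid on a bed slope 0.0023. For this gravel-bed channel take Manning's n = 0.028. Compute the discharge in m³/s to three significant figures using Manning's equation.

A = (b + z·y)·y = (3.19 + 2.3×0.49)×0.49 = 2.115 m²
P = b + 2y√(1+z²) = 3.19 + 2×0.49×√(1+2.3²) = 5.648 m
R = A/P = 2.115/5.648 = 0.3745 m
Q = (1/n)·A·R^(2/3)·S^(1/2) = (1/0.028) × 2.115 × 0.3745^(2/3) × 0.0023^(1/2) = 1.883 m³/s

1.88 m³/s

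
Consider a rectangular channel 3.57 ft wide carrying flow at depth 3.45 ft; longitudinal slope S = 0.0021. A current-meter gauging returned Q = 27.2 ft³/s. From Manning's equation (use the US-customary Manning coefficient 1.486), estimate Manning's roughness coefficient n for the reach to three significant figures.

0.0344

A = b·y = 3.57 × 3.45 = 12.32 ft²
P = b + 2y = 3.57 + 2×3.45 = 10.47 ft
R = A/P = 12.32/10.47 = 1.176 ft
n = (1.486/Q)·A·R^(2/3)·S^(1/2) = (1.486/27.2) × 12.32 × 1.114 × 0.04583 = 0.03436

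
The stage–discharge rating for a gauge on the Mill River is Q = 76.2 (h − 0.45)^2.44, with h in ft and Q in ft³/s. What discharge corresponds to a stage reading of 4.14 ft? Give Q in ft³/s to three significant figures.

1840 ft³/s

Q = 76.2 × (4.14 − 0.45)^2.44 = 76.2 × 3.69^2.44 = 1843 ft³/s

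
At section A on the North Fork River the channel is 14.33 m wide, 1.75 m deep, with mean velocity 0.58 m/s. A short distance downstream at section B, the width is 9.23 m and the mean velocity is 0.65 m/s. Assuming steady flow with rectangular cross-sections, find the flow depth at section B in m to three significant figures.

Q = A₁V₁ = (14.33×1.75) × 0.58 = 14.54 m³/s
d₂ = Q/(b₂ V₂) = 14.54/(9.23×0.65) = 2.424 m

2.42 m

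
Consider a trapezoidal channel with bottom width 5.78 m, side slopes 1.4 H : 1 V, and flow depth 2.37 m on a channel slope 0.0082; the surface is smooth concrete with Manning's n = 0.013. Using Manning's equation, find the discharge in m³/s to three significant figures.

201 m³/s

A = (b + z·y)·y = (5.78 + 1.4×2.37)×2.37 = 21.56 m²
P = b + 2y√(1+z²) = 5.78 + 2×2.37×√(1+1.4²) = 13.94 m
R = A/P = 21.56/13.94 = 1.547 m
Q = (1/n)·A·R^(2/3)·S^(1/2) = (1/0.013) × 21.56 × 1.547^(2/3) × 0.0082^(1/2) = 200.9 m³/s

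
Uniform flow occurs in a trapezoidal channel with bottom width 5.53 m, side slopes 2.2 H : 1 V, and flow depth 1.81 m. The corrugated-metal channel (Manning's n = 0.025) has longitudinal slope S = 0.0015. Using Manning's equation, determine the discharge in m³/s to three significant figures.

30.2 m³/s

A = (b + z·y)·y = (5.53 + 2.2×1.81)×1.81 = 17.22 m²
P = b + 2y√(1+z²) = 5.53 + 2×1.81×√(1+2.2²) = 14.28 m
R = A/P = 17.22/14.28 = 1.206 m
Q = (1/n)·A·R^(2/3)·S^(1/2) = (1/0.025) × 17.22 × 1.206^(2/3) × 0.0015^(1/2) = 30.22 m³/s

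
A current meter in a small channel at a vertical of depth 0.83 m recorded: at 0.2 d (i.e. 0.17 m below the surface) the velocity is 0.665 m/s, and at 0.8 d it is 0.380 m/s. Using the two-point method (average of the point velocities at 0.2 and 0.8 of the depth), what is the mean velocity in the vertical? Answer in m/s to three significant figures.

v̄ = (0.665 + 0.380) / 2 = 0.5225 m/s

0.523 m/s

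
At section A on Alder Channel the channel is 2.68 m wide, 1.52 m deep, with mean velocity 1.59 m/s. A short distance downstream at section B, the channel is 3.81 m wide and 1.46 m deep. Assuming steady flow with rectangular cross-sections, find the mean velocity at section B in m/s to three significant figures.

1.16 m/s

Q = A₁V₁ = (2.68×1.52) × 1.59 = 6.477 m³/s
A₂ = 3.81 × 1.46 = 5.563 m²
V₂ = Q/A₂ = 6.477/5.563 = 1.164 m/s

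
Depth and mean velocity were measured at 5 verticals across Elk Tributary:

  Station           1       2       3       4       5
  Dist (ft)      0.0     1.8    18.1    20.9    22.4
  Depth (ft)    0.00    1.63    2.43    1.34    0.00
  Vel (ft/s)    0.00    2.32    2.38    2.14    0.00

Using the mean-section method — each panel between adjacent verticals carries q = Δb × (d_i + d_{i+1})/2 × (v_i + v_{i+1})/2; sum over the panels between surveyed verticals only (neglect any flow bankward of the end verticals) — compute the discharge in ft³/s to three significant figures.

92.5 ft³/s

Panel 1-2: Δb = 1.8 ft, d̄ = (0.00+1.63)/2 = 0.815, v̄ = (0.00+2.32)/2 = 1.16 → q = 1.8×0.815×1.16 = 1.702 ft³/s
Panel 2-3: Δb = 16.3 ft, d̄ = (1.63+2.43)/2 = 2.03, v̄ = (2.32+2.38)/2 = 2.35 → q = 16.3×2.03×2.35 = 77.76 ft³/s
Panel 3-4: Δb = 2.8 ft, d̄ = (2.43+1.34)/2 = 1.885, v̄ = (2.38+2.14)/2 = 2.26 → q = 2.8×1.885×2.26 = 11.93 ft³/s
Panel 4-5: Δb = 1.5 ft, d̄ = (1.34+0.00)/2 = 0.67, v̄ = (2.14+0.00)/2 = 1.07 → q = 1.5×0.67×1.07 = 1.075 ft³/s
Q = Σ q = 92.46 ft³/s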